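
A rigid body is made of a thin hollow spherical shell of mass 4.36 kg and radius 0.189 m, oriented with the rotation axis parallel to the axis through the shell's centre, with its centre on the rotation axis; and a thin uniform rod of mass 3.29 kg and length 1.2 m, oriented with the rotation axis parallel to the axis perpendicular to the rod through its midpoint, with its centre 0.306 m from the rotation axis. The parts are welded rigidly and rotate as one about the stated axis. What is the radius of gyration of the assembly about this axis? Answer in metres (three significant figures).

Spherical shell: I_cm = (2/3)MR² = (2/3)(4.36)(0.189)² = 0.10383 kg m^2; axis through the centre, so I = 0.10383 kg m^2.
Thin rod: I_cm = (1/12)ML² = (1/12)(3.29)(1.2)² = 0.3948 kg m^2; centre at d = 0.306 m, so the parallel axis theorem gives I = 0.3948 + (3.29)(0.306)² = 0.70286 kg m^2.
Total I = 0.80669 kg m^2; total mass M = 7.65 kg.
k = √(I/M) = √(0.80669/7.65) = 0.32473 m.

0.325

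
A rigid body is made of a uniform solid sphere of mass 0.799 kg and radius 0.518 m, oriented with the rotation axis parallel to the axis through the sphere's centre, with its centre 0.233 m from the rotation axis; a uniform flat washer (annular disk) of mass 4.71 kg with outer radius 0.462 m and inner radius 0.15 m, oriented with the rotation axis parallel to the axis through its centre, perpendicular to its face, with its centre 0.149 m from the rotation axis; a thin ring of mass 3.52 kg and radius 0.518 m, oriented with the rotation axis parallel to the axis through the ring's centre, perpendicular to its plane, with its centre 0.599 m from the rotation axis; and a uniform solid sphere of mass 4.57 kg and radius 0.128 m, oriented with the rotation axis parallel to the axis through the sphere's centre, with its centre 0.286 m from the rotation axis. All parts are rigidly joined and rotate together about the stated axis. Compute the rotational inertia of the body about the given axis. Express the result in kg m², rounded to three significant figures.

3.40

Solid sphere: I_cm = (2/5)MR² = (2/5)(0.799)(0.518)² = 0.085756 kg m²; centre at d = 0.233 m, so the parallel axis theorem gives I = 0.085756 + (0.799)(0.233)² = 0.12913 kg m².
Annular disk: I_cm = (1/2)M(R²+r²) = (1/2)(4.71)[(0.462)² + (0.15)²] = 0.55565 kg m²; centre at d = 0.149 m, so the parallel axis theorem gives I = 0.55565 + (4.71)(0.149)² = 0.66021 kg m².
Thin ring: I_cm = MR² = (3.52)(0.518)² = 0.9445 kg m²; centre at d = 0.599 m, so the parallel axis theorem gives I = 0.9445 + (3.52)(0.599)² = 2.2075 kg m².
Solid sphere: I_cm = (2/5)MR² = (2/5)(4.57)(0.128)² = 0.02995 kg m²; centre at d = 0.286 m, so the parallel axis theorem gives I = 0.02995 + (4.57)(0.286)² = 0.40376 kg m².
Total I = 0.12913 + 0.66021 + 2.2075 + 0.40376 = 3.4006 kg m².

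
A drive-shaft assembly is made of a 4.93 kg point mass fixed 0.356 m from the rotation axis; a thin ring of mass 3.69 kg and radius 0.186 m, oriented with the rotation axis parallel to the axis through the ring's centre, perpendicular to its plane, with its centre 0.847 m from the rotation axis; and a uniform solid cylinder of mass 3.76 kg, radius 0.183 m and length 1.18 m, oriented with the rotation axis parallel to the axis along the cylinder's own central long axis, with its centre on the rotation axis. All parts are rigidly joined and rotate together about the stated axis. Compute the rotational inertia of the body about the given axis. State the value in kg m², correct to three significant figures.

Point mass: I_cm = 0; centre at d = 0.356 m, so I = I_cm + Md² gives I = 0 + (4.93)(0.356)² = 0.62481 kg m².
Thin ring: I_cm = MR² = (3.69)(0.186)² = 0.12766 kg m²; centre at d = 0.847 m, so I = I_cm + Md² gives I = 0.12766 + (3.69)(0.847)² = 2.7749 kg m².
Solid cylinder: I_cm = (1/2)MR² = (1/2)(3.76)(0.183)² = 0.062959 kg m²; axis through the centre, so I = 0.062959 kg m².
Total I = 0.62481 + 2.7749 + 0.062959 = 3.4627 kg m².

3.46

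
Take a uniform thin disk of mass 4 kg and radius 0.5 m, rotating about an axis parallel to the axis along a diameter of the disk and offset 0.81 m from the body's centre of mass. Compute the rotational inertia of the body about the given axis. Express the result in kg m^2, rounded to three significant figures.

I_cm = (1/4)MR² = (1/4)(4)(0.5)² = 0.25 kg m^2; centre at d = 0.81 m, so I = I_cm + Md² gives I = 0.25 + (4)(0.81)² = 2.8744 kg m^2.

2.87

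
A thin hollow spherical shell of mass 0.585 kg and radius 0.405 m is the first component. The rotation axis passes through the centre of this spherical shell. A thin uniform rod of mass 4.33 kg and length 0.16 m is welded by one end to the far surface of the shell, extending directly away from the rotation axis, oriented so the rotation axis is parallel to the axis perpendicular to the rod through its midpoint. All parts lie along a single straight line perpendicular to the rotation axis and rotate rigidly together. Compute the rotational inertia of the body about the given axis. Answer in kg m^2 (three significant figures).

Spherical shell: I_cm = (2/3)MR² = (2/3)(0.585)(0.405)² = 0.06397 kg m^2; axis through the centre, so I = 0.06397 kg m^2.
Thin rod: I_cm = (1/12)ML² = (1/12)(4.33)(0.16)² = 0.0092373 kg m^2; centre at d = 0.405 + 0.08 = 0.485 m, so the parallel axis theorem gives I = 0.0092373 + (4.33)(0.485)² = 1.0278 kg m^2.
Total I = 0.06397 + 1.0278 = 1.0917 kg m^2.

1.09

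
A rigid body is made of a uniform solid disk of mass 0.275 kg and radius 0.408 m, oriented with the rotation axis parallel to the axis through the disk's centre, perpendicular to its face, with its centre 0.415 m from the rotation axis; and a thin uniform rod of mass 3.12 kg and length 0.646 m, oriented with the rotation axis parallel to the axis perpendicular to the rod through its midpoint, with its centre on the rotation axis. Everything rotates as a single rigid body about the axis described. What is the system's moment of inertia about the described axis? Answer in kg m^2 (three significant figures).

0.179

Solid disk: I_cm = (1/2)MR² = (1/2)(0.275)(0.408)² = 0.022889 kg m^2; centre at d = 0.415 m, so the parallel axis theorem gives I = 0.022889 + (0.275)(0.415)² = 0.070251 kg m^2.
Thin rod: I_cm = (1/12)ML² = (1/12)(3.12)(0.646)² = 0.1085 kg m^2; axis through the centre, so I = 0.1085 kg m^2.
Total I = 0.070251 + 0.1085 = 0.17875 kg m^2.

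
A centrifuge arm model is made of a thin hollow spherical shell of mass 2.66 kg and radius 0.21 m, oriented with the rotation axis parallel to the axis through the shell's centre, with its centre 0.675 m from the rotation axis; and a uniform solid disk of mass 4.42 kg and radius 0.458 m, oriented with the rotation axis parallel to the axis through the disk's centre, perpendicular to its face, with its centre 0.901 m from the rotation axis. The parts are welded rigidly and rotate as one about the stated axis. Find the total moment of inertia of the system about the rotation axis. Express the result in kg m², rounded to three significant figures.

5.34

Spherical shell: I_cm = (2/3)MR² = (2/3)(2.66)(0.21)² = 0.078204 kg m²; centre at d = 0.675 m, so the parallel axis theorem gives I = 0.078204 + (2.66)(0.675)² = 1.2902 kg m².
Solid disk: I_cm = (1/2)MR² = (1/2)(4.42)(0.458)² = 0.46358 kg m²; centre at d = 0.901 m, so the parallel axis theorem gives I = 0.46358 + (4.42)(0.901)² = 4.0517 kg m².
Total I = 1.2902 + 4.0517 = 5.3419 kg m².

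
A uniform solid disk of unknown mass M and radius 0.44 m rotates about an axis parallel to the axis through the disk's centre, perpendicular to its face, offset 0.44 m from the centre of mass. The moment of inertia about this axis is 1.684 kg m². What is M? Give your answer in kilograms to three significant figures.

5.80

I = I_cm + Md² = (1/2)MR² + Md² = M·[0.5·(0.44)² + (0.44)²] = M·0.2904.
So M = 1.684 / 0.2904 = 5.7989 kg.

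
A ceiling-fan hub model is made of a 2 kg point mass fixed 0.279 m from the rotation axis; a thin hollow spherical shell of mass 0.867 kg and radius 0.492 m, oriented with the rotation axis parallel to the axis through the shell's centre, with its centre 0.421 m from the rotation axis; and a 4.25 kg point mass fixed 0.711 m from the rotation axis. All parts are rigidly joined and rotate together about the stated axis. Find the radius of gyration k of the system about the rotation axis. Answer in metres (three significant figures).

0.604

Point mass: I_cm = 0; centre at d = 0.279 m, so the parallel axis theorem gives I = 0 + (2)(0.279)² = 0.15568 kg·m².
Spherical shell: I_cm = (2/3)MR² = (2/3)(0.867)(0.492)² = 0.13991 kg·m²; centre at d = 0.421 m, so the parallel axis theorem gives I = 0.13991 + (0.867)(0.421)² = 0.29358 kg·m².
Point mass: I_cm = 0; centre at d = 0.711 m, so the parallel axis theorem gives I = 0 + (4.25)(0.711)² = 2.1485 kg·m².
Total I = 2.5977 kg·m²; total mass M = 7.117 kg.
k = √(I/M) = √(2.5977/7.117) = 0.60415 m.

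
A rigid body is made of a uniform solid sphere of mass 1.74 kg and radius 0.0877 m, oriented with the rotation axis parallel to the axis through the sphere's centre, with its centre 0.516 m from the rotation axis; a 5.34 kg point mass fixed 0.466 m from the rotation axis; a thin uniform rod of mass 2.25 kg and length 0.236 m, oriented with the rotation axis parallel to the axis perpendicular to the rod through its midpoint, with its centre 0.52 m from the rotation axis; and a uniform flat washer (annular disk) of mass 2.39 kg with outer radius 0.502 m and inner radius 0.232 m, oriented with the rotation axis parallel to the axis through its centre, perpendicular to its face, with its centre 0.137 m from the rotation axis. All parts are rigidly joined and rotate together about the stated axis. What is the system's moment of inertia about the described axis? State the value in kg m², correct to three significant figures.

2.66

Solid sphere: I_cm = (2/5)MR² = (2/5)(1.74)(0.0877)² = 0.0053531 kg m²; centre at d = 0.516 m, so I = I_cm + Md² gives I = 0.0053531 + (1.74)(0.516)² = 0.46864 kg m².
Point mass: I_cm = 0; centre at d = 0.466 m, so I = I_cm + Md² gives I = 0 + (5.34)(0.466)² = 1.1596 kg m².
Thin rod: I_cm = (1/12)ML² = (1/12)(2.25)(0.236)² = 0.010443 kg m²; centre at d = 0.52 m, so I = I_cm + Md² gives I = 0.010443 + (2.25)(0.52)² = 0.61884 kg m².
Annular disk: I_cm = (1/2)M(R²+r²) = (1/2)(2.39)[(0.502)² + (0.232)²] = 0.36546 kg m²; centre at d = 0.137 m, so I = I_cm + Md² gives I = 0.36546 + (2.39)(0.137)² = 0.41032 kg m².
Total I = 0.46864 + 1.1596 + 0.61884 + 0.41032 = 2.6574 kg m².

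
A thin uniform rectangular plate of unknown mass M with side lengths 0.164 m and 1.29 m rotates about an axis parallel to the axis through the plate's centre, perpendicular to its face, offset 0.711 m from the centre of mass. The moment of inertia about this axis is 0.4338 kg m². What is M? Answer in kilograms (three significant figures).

I = I_cm + Md² = (1/12)M(a²+b²) + Md² = M·[0.0833333·[(0.164)² + (1.29)²] + (0.711)²] = M·0.64644.
So M = 0.4338 / 0.64644 = 0.67106 kg.

0.671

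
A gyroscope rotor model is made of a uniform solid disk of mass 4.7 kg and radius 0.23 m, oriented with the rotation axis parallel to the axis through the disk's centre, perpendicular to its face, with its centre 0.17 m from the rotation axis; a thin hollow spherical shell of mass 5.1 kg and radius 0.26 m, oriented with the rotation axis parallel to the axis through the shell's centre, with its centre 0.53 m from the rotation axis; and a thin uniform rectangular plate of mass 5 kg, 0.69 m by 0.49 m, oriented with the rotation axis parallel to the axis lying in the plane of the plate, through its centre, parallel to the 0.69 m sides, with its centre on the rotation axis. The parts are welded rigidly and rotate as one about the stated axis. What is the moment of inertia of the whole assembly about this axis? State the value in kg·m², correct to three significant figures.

Solid disk: I_cm = (1/2)MR² = (1/2)(4.7)(0.23)² = 0.12432 kg·m²; centre at d = 0.17 m, so I = I_cm + Md² gives I = 0.12432 + (4.7)(0.17)² = 0.26015 kg·m².
Spherical shell: I_cm = (2/3)MR² = (2/3)(5.1)(0.26)² = 0.22984 kg·m²; centre at d = 0.53 m, so I = I_cm + Md² gives I = 0.22984 + (5.1)(0.53)² = 1.6624 kg·m².
Rectangular plate: I_cm = (1/12)Mb² = (1/12)(5)(0.49)² = 0.10004 kg·m²; axis through the centre, so I = 0.10004 kg·m².
Total I = 0.26015 + 1.6624 + 0.10004 = 2.0226 kg·m².

2.02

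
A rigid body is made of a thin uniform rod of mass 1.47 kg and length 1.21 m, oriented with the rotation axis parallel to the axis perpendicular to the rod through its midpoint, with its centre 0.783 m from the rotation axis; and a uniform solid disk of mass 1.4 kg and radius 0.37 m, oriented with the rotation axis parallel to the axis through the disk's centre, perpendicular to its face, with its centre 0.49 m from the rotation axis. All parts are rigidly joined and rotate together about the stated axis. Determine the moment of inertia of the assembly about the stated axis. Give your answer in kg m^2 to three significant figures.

Thin rod: I_cm = (1/12)ML² = (1/12)(1.47)(1.21)² = 0.17935 kg m^2; centre at d = 0.783 m, so the parallel axis theorem gives I = 0.17935 + (1.47)(0.783)² = 1.0806 kg m^2.
Solid disk: I_cm = (1/2)MR² = (1/2)(1.4)(0.37)² = 0.09583 kg m^2; centre at d = 0.49 m, so the parallel axis theorem gives I = 0.09583 + (1.4)(0.49)² = 0.43197 kg m^2.
Total I = 1.0806 + 0.43197 = 1.5126 kg m^2.

1.51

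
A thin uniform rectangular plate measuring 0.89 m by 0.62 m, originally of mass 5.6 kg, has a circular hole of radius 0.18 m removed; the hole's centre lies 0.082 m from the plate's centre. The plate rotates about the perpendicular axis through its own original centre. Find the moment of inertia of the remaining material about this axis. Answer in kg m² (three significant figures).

0.525

Unpierced body about its centre: I₀ = (1/12)M(a²+b²) = (1/12)(5.6)[(0.89)² + (0.62)²] = 0.54903 kg m².
The removed disk has mass m = M·πr²/(ab) = (5.6)·π(0.18)²/(0.89·0.62) = 1.033 kg (same uniform areal density).
Its moment of inertia about the rotation axis (parallel-axis theorem): I_hole = (1/2)mr² + md² = (1/2)(1.033)(0.18)² + (1.033)(0.082)² = 0.023681 kg m².
Treating the hole as negative mass, I = I₀ − I_hole = 0.54903 − 0.023681 = 0.52535 kg m².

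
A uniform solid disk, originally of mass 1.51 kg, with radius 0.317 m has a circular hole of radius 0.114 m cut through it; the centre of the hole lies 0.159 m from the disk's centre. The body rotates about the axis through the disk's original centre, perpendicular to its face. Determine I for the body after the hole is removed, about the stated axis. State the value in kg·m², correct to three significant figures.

0.0697

Unpierced body about its centre: I₀ = (1/2)MR² = (1/2)(1.51)(0.317)² = 0.075869 kg·m².
The removed disk has mass m = M·(r/R)² = (1.51)(0.114/0.317)² = 0.19528 kg (same uniform areal density).
Its moment of inertia about the rotation axis (parallel-axis theorem): I_hole = (1/2)mr² + md² = (1/2)(0.19528)(0.114)² + (0.19528)(0.159)² = 0.006206 kg·m².
Treating the hole as negative mass, I = I₀ − I_hole = 0.075869 − 0.006206 = 0.069663 kg·m².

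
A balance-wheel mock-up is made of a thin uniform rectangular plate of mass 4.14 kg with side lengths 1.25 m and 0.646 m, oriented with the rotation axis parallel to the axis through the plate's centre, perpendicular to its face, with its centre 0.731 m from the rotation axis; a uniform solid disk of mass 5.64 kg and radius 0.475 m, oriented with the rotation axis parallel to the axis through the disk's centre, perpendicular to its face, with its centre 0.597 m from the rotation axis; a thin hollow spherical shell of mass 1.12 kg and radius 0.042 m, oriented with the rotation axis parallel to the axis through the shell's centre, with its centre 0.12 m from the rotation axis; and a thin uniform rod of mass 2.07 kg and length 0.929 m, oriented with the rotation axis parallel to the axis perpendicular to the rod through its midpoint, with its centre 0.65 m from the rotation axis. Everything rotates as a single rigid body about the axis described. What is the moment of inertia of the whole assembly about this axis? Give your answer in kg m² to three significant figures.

Rectangular plate: I_cm = (1/12)M(a²+b²) = (1/12)(4.14)[(1.25)² + (0.646)²] = 0.68304 kg m²; centre at d = 0.731 m, so I = I_cm + Md² gives I = 0.68304 + (4.14)(0.731)² = 2.8953 kg m².
Solid disk: I_cm = (1/2)MR² = (1/2)(5.64)(0.475)² = 0.63626 kg m²; centre at d = 0.597 m, so I = I_cm + Md² gives I = 0.63626 + (5.64)(0.597)² = 2.6464 kg m².
Spherical shell: I_cm = (2/3)MR² = (2/3)(1.12)(0.042)² = 0.0013171 kg m²; centre at d = 0.12 m, so I = I_cm + Md² gives I = 0.0013171 + (1.12)(0.12)² = 0.017445 kg m².
Thin rod: I_cm = (1/12)ML² = (1/12)(2.07)(0.929)² = 0.14887 kg m²; centre at d = 0.65 m, so I = I_cm + Md² gives I = 0.14887 + (2.07)(0.65)² = 1.0234 kg m².
Total I = 2.8953 + 2.6464 + 0.017445 + 1.0234 = 6.5826 kg m².

6.58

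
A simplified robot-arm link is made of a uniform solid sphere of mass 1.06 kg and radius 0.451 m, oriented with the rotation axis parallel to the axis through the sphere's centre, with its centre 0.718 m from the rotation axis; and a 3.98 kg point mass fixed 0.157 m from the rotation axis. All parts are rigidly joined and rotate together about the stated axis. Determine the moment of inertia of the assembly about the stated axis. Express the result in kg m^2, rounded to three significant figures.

Solid sphere: I_cm = (2/5)MR² = (2/5)(1.06)(0.451)² = 0.086242 kg m^2; centre at d = 0.718 m, so I = I_cm + Md² gives I = 0.086242 + (1.06)(0.718)² = 0.6327 kg m^2.
Point mass: I_cm = 0; centre at d = 0.157 m, so I = I_cm + Md² gives I = 0 + (3.98)(0.157)² = 0.098103 kg m^2.
Total I = 0.6327 + 0.098103 = 0.7308 kg m^2.

0.731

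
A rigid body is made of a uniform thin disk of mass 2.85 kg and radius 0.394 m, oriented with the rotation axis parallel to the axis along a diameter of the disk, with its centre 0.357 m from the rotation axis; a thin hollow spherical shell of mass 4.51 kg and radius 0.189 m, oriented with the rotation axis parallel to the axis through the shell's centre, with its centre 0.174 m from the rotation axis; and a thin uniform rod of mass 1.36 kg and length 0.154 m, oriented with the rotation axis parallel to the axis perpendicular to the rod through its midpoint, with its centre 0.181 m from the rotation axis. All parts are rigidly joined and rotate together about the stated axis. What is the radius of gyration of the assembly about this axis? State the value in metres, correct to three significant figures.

Thin disk: I_cm = (1/4)MR² = (1/4)(2.85)(0.394)² = 0.11061 kg m^2; centre at d = 0.357 m, so the parallel axis theorem gives I = 0.11061 + (2.85)(0.357)² = 0.47384 kg m^2.
Spherical shell: I_cm = (2/3)MR² = (2/3)(4.51)(0.189)² = 0.1074 kg m^2; centre at d = 0.174 m, so the parallel axis theorem gives I = 0.1074 + (4.51)(0.174)² = 0.24395 kg m^2.
Thin rod: I_cm = (1/12)ML² = (1/12)(1.36)(0.154)² = 0.0026878 kg m^2; centre at d = 0.181 m, so the parallel axis theorem gives I = 0.0026878 + (1.36)(0.181)² = 0.047243 kg m^2.
Total I = 0.76502 kg m^2; total mass M = 8.72 kg.
k = √(I/M) = √(0.76502/8.72) = 0.2962 m.

0.296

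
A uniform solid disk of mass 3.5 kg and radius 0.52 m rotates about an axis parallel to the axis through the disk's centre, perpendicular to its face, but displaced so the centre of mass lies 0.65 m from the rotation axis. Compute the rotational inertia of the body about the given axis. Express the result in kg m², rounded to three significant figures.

1.95

I_cm = (1/2)MR² = (1/2)(3.5)(0.52)² = 0.4732 kg m²; centre at d = 0.65 m, so I = I_cm + Md² gives I = 0.4732 + (3.5)(0.65)² = 1.952 kg m².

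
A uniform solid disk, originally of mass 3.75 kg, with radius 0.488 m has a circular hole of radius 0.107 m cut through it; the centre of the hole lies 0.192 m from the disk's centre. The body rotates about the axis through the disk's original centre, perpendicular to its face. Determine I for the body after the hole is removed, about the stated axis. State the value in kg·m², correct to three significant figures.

Unpierced body about its centre: I₀ = (1/2)MR² = (1/2)(3.75)(0.488)² = 0.44652 kg·m².
The removed disk has mass m = M·(r/R)² = (3.75)(0.107/0.488)² = 0.18028 kg (same uniform areal density).
Its moment of inertia about the rotation axis (parallel-axis theorem): I_hole = (1/2)mr² + md² = (1/2)(0.18028)(0.107)² + (0.18028)(0.192)² = 0.0076781 kg·m².
Treating the hole as negative mass, I = I₀ − I_hole = 0.44652 − 0.0076781 = 0.43884 kg·m².

0.439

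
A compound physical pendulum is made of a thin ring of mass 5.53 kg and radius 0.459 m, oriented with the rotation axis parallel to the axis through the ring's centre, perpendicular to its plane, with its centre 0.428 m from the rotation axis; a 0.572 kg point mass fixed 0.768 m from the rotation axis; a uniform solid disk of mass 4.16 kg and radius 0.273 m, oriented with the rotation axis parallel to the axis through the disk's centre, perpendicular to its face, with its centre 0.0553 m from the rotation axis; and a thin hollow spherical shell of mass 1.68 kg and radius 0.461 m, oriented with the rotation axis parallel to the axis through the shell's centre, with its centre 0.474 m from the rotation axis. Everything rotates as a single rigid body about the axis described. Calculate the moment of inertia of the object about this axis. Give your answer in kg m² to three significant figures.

Thin ring: I_cm = MR² = (5.53)(0.459)² = 1.1651 kg m²; centre at d = 0.428 m, so I = I_cm + Md² gives I = 1.1651 + (5.53)(0.428)² = 2.1781 kg m².
Point mass: I_cm = 0; centre at d = 0.768 m, so I = I_cm + Md² gives I = 0 + (0.572)(0.768)² = 0.33738 kg m².
Solid disk: I_cm = (1/2)MR² = (1/2)(4.16)(0.273)² = 0.15502 kg m²; centre at d = 0.0553 m, so I = I_cm + Md² gives I = 0.15502 + (4.16)(0.0553)² = 0.16774 kg m².
Spherical shell: I_cm = (2/3)MR² = (2/3)(1.68)(0.461)² = 0.23802 kg m²; centre at d = 0.474 m, so I = I_cm + Md² gives I = 0.23802 + (1.68)(0.474)² = 0.61548 kg m².
Total I = 2.1781 + 0.33738 + 0.16774 + 0.61548 = 3.2987 kg m².

3.30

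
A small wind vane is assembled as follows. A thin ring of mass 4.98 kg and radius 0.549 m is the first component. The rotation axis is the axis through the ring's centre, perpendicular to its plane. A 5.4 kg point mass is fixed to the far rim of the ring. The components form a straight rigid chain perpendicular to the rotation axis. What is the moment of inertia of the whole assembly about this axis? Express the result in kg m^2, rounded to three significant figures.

Thin ring: I_cm = MR² = (4.98)(0.549)² = 1.501 kg m^2; axis through the centre, so I = 1.501 kg m^2.
Point mass: I_cm = 0; centre at d = 0.549 m, so I = I_cm + Md² gives I = 0 + (5.4)(0.549)² = 1.6276 kg m^2.
Total I = 1.501 + 1.6276 = 3.1285 kg m^2.

3.13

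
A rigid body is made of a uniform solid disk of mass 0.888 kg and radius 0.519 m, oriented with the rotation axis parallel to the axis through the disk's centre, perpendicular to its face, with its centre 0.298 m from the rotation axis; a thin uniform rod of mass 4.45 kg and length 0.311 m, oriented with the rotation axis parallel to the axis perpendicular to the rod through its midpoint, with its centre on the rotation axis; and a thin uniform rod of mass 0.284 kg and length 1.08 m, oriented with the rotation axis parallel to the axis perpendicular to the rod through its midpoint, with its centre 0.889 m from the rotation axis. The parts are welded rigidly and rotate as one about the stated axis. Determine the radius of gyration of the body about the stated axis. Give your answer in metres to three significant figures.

0.294

Solid disk: I_cm = (1/2)MR² = (1/2)(0.888)(0.519)² = 0.1196 kg m^2; centre at d = 0.298 m, so the parallel axis theorem gives I = 0.1196 + (0.888)(0.298)² = 0.19845 kg m^2.
Thin rod: I_cm = (1/12)ML² = (1/12)(4.45)(0.311)² = 0.035867 kg m^2; axis through the centre, so I = 0.035867 kg m^2.
Thin rod: I_cm = (1/12)ML² = (1/12)(0.284)(1.08)² = 0.027605 kg m^2; centre at d = 0.889 m, so the parallel axis theorem gives I = 0.027605 + (0.284)(0.889)² = 0.25206 kg m^2.
Total I = 0.48638 kg m^2; total mass M = 5.622 kg.
k = √(I/M) = √(0.48638/5.622) = 0.29413 m.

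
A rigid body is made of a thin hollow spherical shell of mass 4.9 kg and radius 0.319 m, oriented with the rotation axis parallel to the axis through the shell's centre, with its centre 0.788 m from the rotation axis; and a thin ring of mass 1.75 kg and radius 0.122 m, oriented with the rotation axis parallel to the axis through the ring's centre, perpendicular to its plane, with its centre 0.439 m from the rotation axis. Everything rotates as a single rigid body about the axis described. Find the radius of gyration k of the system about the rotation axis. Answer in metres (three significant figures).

Spherical shell: I_cm = (2/3)MR² = (2/3)(4.9)(0.319)² = 0.33242 kg·m²; centre at d = 0.788 m, so the parallel axis theorem gives I = 0.33242 + (4.9)(0.788)² = 3.375 kg·m².
Thin ring: I_cm = MR² = (1.75)(0.122)² = 0.026047 kg·m²; centre at d = 0.439 m, so the parallel axis theorem gives I = 0.026047 + (1.75)(0.439)² = 0.36331 kg·m².
Total I = 3.7384 kg·m²; total mass M = 6.65 kg.
k = √(I/M) = √(3.7384/6.65) = 0.74977 m.

0.750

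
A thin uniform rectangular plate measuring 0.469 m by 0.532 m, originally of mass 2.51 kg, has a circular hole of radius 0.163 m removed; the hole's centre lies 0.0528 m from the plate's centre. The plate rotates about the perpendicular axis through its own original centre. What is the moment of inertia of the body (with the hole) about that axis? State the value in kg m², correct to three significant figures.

Unpierced body about its centre: I₀ = (1/12)M(a²+b²) = (1/12)(2.51)[(0.469)² + (0.532)²] = 0.10521 kg m².
The removed disk has mass m = M·πr²/(ab) = (2.51)·π(0.163)²/(0.469·0.532) = 0.83968 kg (same uniform areal density).
Its moment of inertia about the rotation axis (parallel-axis theorem): I_hole = (1/2)mr² + md² = (1/2)(0.83968)(0.163)² + (0.83968)(0.0528)² = 0.013496 kg m².
Treating the hole as negative mass, I = I₀ − I_hole = 0.10521 − 0.013496 = 0.091712 kg m².

0.0917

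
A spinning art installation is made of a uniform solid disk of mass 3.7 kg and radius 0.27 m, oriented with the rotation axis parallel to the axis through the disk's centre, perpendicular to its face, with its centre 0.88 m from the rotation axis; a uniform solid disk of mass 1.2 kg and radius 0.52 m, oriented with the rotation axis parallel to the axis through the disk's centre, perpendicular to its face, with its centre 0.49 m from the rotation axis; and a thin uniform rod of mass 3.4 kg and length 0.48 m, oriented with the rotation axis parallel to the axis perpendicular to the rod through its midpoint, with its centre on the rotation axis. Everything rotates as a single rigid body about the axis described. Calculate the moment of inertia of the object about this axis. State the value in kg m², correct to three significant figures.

Solid disk: I_cm = (1/2)MR² = (1/2)(3.7)(0.27)² = 0.13487 kg m²; centre at d = 0.88 m, so the parallel axis theorem gives I = 0.13487 + (3.7)(0.88)² = 3.0001 kg m².
Solid disk: I_cm = (1/2)MR² = (1/2)(1.2)(0.52)² = 0.16224 kg m²; centre at d = 0.49 m, so the parallel axis theorem gives I = 0.16224 + (1.2)(0.49)² = 0.45036 kg m².
Thin rod: I_cm = (1/12)ML² = (1/12)(3.4)(0.48)² = 0.06528 kg m²; axis through the centre, so I = 0.06528 kg m².
Total I = 3.0001 + 0.45036 + 0.06528 = 3.5158 kg m².

3.52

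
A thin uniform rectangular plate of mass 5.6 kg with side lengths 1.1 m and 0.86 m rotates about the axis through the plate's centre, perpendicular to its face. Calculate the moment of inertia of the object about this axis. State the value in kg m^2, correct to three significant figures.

0.910

I_cm = (1/12)M(a²+b²) = (1/12)(5.6)[(1.1)² + (0.86)²] = 0.90981 kg m^2; axis through the centre, so I = 0.90981 kg m^2.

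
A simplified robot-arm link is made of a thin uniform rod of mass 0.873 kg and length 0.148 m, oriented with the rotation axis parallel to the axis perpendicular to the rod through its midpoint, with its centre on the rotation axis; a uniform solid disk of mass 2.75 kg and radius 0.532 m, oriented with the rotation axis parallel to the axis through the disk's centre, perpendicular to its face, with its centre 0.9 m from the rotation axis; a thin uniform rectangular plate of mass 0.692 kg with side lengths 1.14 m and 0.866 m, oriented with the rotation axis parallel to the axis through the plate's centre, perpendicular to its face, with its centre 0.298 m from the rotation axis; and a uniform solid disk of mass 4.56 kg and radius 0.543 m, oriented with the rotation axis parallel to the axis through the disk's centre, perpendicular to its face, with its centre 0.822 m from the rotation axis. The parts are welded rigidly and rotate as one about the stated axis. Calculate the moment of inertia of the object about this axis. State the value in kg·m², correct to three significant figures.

6.55

Thin rod: I_cm = (1/12)ML² = (1/12)(0.873)(0.148)² = 0.0015935 kg·m²; axis through the centre, so I = 0.0015935 kg·m².
Solid disk: I_cm = (1/2)MR² = (1/2)(2.75)(0.532)² = 0.38916 kg·m²; centre at d = 0.9 m, so the parallel axis theorem gives I = 0.38916 + (2.75)(0.9)² = 2.6167 kg·m².
Rectangular plate: I_cm = (1/12)M(a²+b²) = (1/12)(0.692)[(1.14)² + (0.866)²] = 0.11819 kg·m²; centre at d = 0.298 m, so the parallel axis theorem gives I = 0.11819 + (0.692)(0.298)² = 0.17964 kg·m².
Solid disk: I_cm = (1/2)MR² = (1/2)(4.56)(0.543)² = 0.67226 kg·m²; centre at d = 0.822 m, so the parallel axis theorem gives I = 0.67226 + (4.56)(0.822)² = 3.7534 kg·m².
Total I = 0.0015935 + 2.6167 + 0.17964 + 3.7534 = 6.5513 kg·m².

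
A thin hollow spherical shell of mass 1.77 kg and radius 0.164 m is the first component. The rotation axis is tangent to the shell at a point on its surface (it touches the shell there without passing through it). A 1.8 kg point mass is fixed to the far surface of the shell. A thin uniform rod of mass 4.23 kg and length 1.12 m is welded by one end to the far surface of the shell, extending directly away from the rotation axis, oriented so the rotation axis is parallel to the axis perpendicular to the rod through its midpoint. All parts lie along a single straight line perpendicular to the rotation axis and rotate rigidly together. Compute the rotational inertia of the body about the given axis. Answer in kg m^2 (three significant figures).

Spherical shell: I_cm = (2/3)MR² = (2/3)(1.77)(0.164)² = 0.031737 kg m^2; centre at d = 0.164 m, so the parallel axis theorem gives I = 0.031737 + (1.77)(0.164)² = 0.079343 kg m^2.
Point mass: I_cm = 0; centre at d = 0.164 + 0.164 = 0.328 m, so the parallel axis theorem gives I = 0 + (1.8)(0.328)² = 0.19365 kg m^2.
Thin rod: I_cm = (1/12)ML² = (1/12)(4.23)(1.12)² = 0.44218 kg m^2; centre at d = 0.164 + 0.164 + 0.56 = 0.888 m, so the parallel axis theorem gives I = 0.44218 + (4.23)(0.888)² = 3.7777 kg m^2.
Total I = 0.079343 + 0.19365 + 3.7777 = 4.0507 kg m^2.

4.05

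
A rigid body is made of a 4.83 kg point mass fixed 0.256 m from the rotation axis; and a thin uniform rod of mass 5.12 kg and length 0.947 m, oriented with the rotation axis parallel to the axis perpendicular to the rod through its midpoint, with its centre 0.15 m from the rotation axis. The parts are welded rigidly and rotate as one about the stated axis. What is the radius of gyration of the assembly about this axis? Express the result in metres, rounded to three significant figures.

0.286

Point mass: I_cm = 0; centre at d = 0.256 m, so I = I_cm + Md² gives I = 0 + (4.83)(0.256)² = 0.31654 kg m².
Thin rod: I_cm = (1/12)ML² = (1/12)(5.12)(0.947)² = 0.38264 kg m²; centre at d = 0.15 m, so I = I_cm + Md² gives I = 0.38264 + (5.12)(0.15)² = 0.49784 kg m².
Total I = 0.81438 kg m²; total mass M = 9.95 kg.
k = √(I/M) = √(0.81438/9.95) = 0.28609 m.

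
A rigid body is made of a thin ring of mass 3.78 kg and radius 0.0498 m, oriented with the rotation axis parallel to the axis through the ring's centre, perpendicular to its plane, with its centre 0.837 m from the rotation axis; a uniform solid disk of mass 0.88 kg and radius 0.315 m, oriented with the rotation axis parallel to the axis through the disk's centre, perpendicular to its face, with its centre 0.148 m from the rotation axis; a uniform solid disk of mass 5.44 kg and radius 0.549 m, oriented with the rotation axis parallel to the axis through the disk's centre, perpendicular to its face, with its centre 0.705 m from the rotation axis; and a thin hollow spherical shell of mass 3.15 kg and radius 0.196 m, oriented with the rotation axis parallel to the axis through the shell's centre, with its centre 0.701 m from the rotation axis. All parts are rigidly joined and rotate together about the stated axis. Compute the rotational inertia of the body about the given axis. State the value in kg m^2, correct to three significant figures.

Thin ring: I_cm = MR² = (3.78)(0.0498)² = 0.0093746 kg m^2; centre at d = 0.837 m, so the parallel axis theorem gives I = 0.0093746 + (3.78)(0.837)² = 2.6575 kg m^2.
Solid disk: I_cm = (1/2)MR² = (1/2)(0.88)(0.315)² = 0.043659 kg m^2; centre at d = 0.148 m, so the parallel axis theorem gives I = 0.043659 + (0.88)(0.148)² = 0.062935 kg m^2.
Solid disk: I_cm = (1/2)MR² = (1/2)(5.44)(0.549)² = 0.81981 kg m^2; centre at d = 0.705 m, so the parallel axis theorem gives I = 0.81981 + (5.44)(0.705)² = 3.5236 kg m^2.
Spherical shell: I_cm = (2/3)MR² = (2/3)(3.15)(0.196)² = 0.080674 kg m^2; centre at d = 0.701 m, so the parallel axis theorem gives I = 0.080674 + (3.15)(0.701)² = 1.6286 kg m^2.
Total I = 2.6575 + 0.062935 + 3.5236 + 1.6286 = 7.8727 kg m^2.

7.87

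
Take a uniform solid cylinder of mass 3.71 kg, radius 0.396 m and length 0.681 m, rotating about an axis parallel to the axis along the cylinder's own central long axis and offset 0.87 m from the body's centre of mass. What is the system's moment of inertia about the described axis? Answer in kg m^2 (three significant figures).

I_cm = (1/2)MR² = (1/2)(3.71)(0.396)² = 0.29089 kg m^2; centre at d = 0.87 m, so the parallel axis theorem gives I = 0.29089 + (3.71)(0.87)² = 3.099 kg m^2.

3.10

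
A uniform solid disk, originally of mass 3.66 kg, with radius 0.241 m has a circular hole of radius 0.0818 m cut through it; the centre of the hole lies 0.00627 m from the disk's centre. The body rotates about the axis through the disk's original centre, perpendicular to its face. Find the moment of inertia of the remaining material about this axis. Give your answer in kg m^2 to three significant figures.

Unpierced body about its centre: I₀ = (1/2)MR² = (1/2)(3.66)(0.241)² = 0.10629 kg m^2.
The removed disk has mass m = M·(r/R)² = (3.66)(0.0818/0.241)² = 0.42165 kg (same uniform areal density).
Its moment of inertia about the rotation axis (parallel-axis theorem): I_hole = (1/2)mr² + md² = (1/2)(0.42165)(0.0818)² + (0.42165)(0.00627)² = 0.0014273 kg m^2.
Treating the hole as negative mass, I = I₀ − I_hole = 0.10629 − 0.0014273 = 0.10486 kg m^2.

0.105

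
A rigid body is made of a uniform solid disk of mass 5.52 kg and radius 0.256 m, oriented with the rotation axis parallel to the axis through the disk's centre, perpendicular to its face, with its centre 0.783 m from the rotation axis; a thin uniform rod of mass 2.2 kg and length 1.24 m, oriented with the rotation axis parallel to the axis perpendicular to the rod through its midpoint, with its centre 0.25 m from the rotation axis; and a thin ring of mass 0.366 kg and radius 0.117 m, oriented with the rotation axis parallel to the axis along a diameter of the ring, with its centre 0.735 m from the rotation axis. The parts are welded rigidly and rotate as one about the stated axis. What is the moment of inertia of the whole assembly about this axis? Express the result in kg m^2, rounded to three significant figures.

Solid disk: I_cm = (1/2)MR² = (1/2)(5.52)(0.256)² = 0.18088 kg m^2; centre at d = 0.783 m, so the parallel axis theorem gives I = 0.18088 + (5.52)(0.783)² = 3.5651 kg m^2.
Thin rod: I_cm = (1/12)ML² = (1/12)(2.2)(1.24)² = 0.28189 kg m^2; centre at d = 0.25 m, so the parallel axis theorem gives I = 0.28189 + (2.2)(0.25)² = 0.41939 kg m^2.
Thin ring: I_cm = (1/2)MR² = (1/2)(0.366)(0.117)² = 0.0025051 kg m^2; centre at d = 0.735 m, so the parallel axis theorem gives I = 0.0025051 + (0.366)(0.735)² = 0.20023 kg m^2.
Total I = 3.5651 + 0.41939 + 0.20023 = 4.1848 kg m^2.

4.18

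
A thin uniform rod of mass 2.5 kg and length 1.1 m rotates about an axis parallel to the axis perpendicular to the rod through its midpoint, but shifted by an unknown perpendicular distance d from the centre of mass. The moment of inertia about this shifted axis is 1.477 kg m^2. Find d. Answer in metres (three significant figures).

About the centre-of-mass axis, I_cm = (1/12)ML² = (1/12)(2.5)(1.1)² = 0.25208 kg m^2.
Parallel axis theorem: I = I_cm + Md², so Md² = 1.477 − 0.25208 = 1.2249 kg m^2.
d = √(1.2249 / 2.5) = 0.69998 m.

0.700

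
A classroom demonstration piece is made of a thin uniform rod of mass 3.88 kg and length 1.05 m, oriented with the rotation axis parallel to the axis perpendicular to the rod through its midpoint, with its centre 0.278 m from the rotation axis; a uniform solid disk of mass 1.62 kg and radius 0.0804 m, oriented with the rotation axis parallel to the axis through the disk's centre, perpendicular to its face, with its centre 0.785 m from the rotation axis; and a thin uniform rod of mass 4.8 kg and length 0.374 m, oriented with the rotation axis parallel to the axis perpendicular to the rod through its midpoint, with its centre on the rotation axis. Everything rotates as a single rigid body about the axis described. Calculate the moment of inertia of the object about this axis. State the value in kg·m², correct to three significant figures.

Thin rod: I_cm = (1/12)ML² = (1/12)(3.88)(1.05)² = 0.35647 kg·m²; centre at d = 0.278 m, so I = I_cm + Md² gives I = 0.35647 + (3.88)(0.278)² = 0.65634 kg·m².
Solid disk: I_cm = (1/2)MR² = (1/2)(1.62)(0.0804)² = 0.005236 kg·m²; centre at d = 0.785 m, so I = I_cm + Md² gives I = 0.005236 + (1.62)(0.785)² = 1.0035 kg·m².
Thin rod: I_cm = (1/12)ML² = (1/12)(4.8)(0.374)² = 0.05595 kg·m²; axis through the centre, so I = 0.05595 kg·m².
Total I = 0.65634 + 1.0035 + 0.05595 = 1.7158 kg·m².

1.72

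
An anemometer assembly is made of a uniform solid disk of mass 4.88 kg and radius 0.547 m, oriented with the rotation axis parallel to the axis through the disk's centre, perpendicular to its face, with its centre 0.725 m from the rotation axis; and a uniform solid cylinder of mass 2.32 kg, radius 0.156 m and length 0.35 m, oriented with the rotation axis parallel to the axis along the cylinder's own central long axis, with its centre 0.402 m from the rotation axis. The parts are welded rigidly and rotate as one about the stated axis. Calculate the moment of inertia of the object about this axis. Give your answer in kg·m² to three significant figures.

Solid disk: I_cm = (1/2)MR² = (1/2)(4.88)(0.547)² = 0.73007 kg·m²; centre at d = 0.725 m, so I = I_cm + Md² gives I = 0.73007 + (4.88)(0.725)² = 3.2951 kg·m².
Solid cylinder: I_cm = (1/2)MR² = (1/2)(2.32)(0.156)² = 0.02823 kg·m²; centre at d = 0.402 m, so I = I_cm + Md² gives I = 0.02823 + (2.32)(0.402)² = 0.40315 kg·m².
Total I = 3.2951 + 0.40315 = 3.6983 kg·m².

3.70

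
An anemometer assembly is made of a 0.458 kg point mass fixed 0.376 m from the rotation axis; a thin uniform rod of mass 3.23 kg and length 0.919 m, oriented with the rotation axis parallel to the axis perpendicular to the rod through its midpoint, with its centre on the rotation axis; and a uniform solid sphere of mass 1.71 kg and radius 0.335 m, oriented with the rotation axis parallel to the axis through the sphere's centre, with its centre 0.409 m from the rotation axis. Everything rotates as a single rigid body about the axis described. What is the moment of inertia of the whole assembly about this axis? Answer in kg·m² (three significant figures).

0.655

Point mass: I_cm = 0; centre at d = 0.376 m, so I = I_cm + Md² gives I = 0 + (0.458)(0.376)² = 0.06475 kg·m².
Thin rod: I_cm = (1/12)ML² = (1/12)(3.23)(0.919)² = 0.22733 kg·m²; axis through the centre, so I = 0.22733 kg·m².
Solid sphere: I_cm = (2/5)MR² = (2/5)(1.71)(0.335)² = 0.076762 kg·m²; centre at d = 0.409 m, so I = I_cm + Md² gives I = 0.076762 + (1.71)(0.409)² = 0.36281 kg·m².
Total I = 0.06475 + 0.22733 + 0.36281 = 0.65489 kg·m².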